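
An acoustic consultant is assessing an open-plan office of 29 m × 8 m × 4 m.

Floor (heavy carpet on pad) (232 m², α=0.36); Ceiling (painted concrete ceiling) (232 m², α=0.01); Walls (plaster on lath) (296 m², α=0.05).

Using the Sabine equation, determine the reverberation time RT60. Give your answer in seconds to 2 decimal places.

1.48 sec

Total absorption A = 232·0.36 + 232·0.01 + 296·0.05
  = 83.520 + 2.320 + 14.800 = 100.640 m² sabins.
Volume V = 29 × 8 × 4 = 928 m³.
Sabine: RT60 = 0.161 × 928 / 100.640 = 1.48 s.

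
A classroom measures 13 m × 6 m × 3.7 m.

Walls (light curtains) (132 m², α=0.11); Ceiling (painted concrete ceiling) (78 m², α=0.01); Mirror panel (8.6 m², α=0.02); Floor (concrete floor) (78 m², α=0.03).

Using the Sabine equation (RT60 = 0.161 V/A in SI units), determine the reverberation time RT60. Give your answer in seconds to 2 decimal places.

A = Σ Sᵢαᵢ = 132×0.11 + 78×0.01 + 8.6×0.02 + 78×0.03 = 17.812 sabins.
Room volume: 288.6 m³.
RT60 = 0.161 · V / A = 0.161 × 288.6 / 17.812 = 2.61 s.

2.61 seconds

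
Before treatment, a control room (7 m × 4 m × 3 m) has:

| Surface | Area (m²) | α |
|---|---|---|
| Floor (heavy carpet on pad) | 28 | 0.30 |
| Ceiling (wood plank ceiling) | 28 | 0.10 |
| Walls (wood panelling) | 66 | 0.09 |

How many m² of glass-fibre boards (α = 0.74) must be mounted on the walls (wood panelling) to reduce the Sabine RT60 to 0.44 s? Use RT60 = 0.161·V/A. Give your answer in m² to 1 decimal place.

20.9

A₁ = Σ Sᵢαᵢ = 28·0.30 + 28·0.10 + 66·0.09 = 17.140 sabins.
V = 84 m³. Target absorption A₂ = 0.161 × 84 / 0.44 = 30.736 sabins.
ΔA needed = 30.736 − 17.140 = 13.596 sabins.
Net gain per m²: Δα = 0.74 − 0.09 = 0.65.
Panel area = 13.596 / 0.65 = 20.9 m².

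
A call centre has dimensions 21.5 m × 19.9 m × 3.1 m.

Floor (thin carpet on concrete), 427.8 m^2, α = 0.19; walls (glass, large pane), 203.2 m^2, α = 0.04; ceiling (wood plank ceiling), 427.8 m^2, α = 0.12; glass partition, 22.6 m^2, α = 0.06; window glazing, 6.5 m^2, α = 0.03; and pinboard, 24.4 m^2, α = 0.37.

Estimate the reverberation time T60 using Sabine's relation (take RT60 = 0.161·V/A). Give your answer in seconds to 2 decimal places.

1.41 s

A = Σ Sᵢαᵢ = 427.8*0.19 + 203.2*0.04 + 427.8*0.12 + 22.6*0.06 + 6.5*0.03 + 24.4*0.37 = 151.325 sabins.
Volume V = 21.5 × 19.9 × 3.1 = 1326.335 m³.
RT60 = 0.161 · V / A = 0.161 × 1326.335 / 151.325 = 1.41 s.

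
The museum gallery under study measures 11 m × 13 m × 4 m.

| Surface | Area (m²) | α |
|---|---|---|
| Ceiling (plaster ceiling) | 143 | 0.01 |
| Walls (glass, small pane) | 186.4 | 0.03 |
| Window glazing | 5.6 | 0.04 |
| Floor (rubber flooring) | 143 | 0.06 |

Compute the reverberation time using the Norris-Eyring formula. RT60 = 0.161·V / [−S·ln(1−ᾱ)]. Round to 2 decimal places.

Total surface area S = 143 + 186.4 + 5.6 + 143 = 478.0 m².
Σ(Sᵢαᵢ) = 143·0.01 + 186.4·0.03 + 5.6·0.04 + 143·0.06 = 15.826.
ᾱ = 15.826 / 478.0 = 0.0331.
Eyring denominator: −S ln(1−ᾱ) = 16.090.
V = 11 × 13 × 4 = 572 m³.
T = 0.161·V/[−S·ln(1−ᾱ)] = 0.161·572/16.090 = 5.72 s.

5.72 sec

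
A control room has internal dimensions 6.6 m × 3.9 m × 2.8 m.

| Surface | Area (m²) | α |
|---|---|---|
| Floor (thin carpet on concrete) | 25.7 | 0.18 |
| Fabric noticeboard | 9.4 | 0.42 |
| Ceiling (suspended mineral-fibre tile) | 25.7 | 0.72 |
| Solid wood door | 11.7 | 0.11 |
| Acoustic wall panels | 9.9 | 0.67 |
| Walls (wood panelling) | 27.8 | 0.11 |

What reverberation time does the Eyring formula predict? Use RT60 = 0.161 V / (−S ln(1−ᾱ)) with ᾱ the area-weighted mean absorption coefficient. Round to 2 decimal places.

S = Σ Sᵢ = 110.2 m².
Σ(Sᵢαᵢ) = 25.7·0.18 + 9.4·0.42 + 25.7·0.72 + 11.7·0.11 + 9.9·0.67 + 27.8·0.11 = 38.056.
ᾱ = 38.056 / 110.2 = 0.3453.
Eyring denominator: −S ln(1−ᾱ) = 46.678.
V = 6.6 × 3.9 × 2.8 = 72.072 m³.
T = 0.161·V/[−S·ln(1−ᾱ)] = 0.161·72.072/46.678 = 0.25 s.

0.25 seconds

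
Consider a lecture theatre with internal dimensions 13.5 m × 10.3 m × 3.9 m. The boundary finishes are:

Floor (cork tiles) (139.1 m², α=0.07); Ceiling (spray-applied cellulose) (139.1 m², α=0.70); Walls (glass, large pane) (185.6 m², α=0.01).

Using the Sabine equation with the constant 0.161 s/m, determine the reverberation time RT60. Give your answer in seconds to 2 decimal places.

0.80 s

A = Σ Sᵢαᵢ = 139.1×0.07 + 139.1×0.70 + 185.6×0.01 = 108.963 sabins.
Room volume: 542.295 m³.
RT60 = 0.161 · V / A = 0.161 × 542.295 / 108.963 = 0.80 s.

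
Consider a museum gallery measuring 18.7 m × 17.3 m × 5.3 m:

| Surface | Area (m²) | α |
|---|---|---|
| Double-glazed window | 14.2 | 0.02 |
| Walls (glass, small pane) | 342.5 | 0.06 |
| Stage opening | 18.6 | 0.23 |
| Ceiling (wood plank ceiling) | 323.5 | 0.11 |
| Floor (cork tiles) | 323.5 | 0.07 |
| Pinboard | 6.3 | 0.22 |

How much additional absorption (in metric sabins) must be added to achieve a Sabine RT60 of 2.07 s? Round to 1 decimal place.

48.6 sabins

Total absorption A₁ = 14.2*0.02 + 342.5*0.06 + 18.6*0.23 + 323.5*0.11 + 323.5*0.07 + 6.3*0.22
  = 0.284 + 20.550 + 4.278 + 35.585 + 22.645 + 1.386 = 84.728 m² sabins.
V = 1714.603 m³. Required absorption A₂ = 0.161 × 1714.603 / 2.07 = 133.358 sabins.
Additional absorption ΔA = 133.358 − 84.728 = 48.6 sabins.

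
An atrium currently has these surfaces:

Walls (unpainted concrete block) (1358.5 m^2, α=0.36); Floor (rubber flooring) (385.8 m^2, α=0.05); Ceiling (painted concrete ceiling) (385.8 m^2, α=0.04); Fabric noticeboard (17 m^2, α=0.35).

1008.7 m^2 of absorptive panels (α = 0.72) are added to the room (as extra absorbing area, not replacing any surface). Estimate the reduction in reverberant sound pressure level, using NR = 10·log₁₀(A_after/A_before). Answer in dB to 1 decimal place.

Summing Sᵢαᵢ: 489.060 + 19.290 + 15.432 + 5.950 → A_before = 529.732 sabins.
Treatment contributes 1008.7·0.72 = 726.264 sabins.
New total A_after = 1255.996 sabins.
NR = 10·log₁₀(1255.996/529.732) = 3.7 dB.

3.7 dB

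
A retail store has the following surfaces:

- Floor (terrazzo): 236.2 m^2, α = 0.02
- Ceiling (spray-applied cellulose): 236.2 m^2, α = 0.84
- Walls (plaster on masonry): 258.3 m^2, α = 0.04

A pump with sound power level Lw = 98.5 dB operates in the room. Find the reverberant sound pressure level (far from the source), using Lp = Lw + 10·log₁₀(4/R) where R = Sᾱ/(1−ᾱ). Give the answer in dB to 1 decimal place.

79.7 dB

Σ(Sᵢαᵢ) = 236.2×0.02 + 236.2×0.84 + 258.3×0.04 = 213.464; total area S = 730.7 m^2.
ᾱ = 213.464/730.7 = 0.2921; R = Sᾱ/(1−ᾱ) = 213.464/(1−0.2921) = 301.545 m^2.
Lp = Lw + 10 log₁₀(4/R) = 98.5 -18.77 = 79.7 dB.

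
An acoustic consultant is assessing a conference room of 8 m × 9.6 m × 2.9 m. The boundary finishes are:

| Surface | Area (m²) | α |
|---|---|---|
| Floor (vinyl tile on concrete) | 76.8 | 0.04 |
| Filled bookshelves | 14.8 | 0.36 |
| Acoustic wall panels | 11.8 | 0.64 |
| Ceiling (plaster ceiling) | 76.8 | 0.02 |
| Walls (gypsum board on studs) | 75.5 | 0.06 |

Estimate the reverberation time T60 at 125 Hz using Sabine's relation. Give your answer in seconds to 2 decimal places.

1.63 seconds

A = Σ Sᵢαᵢ = 76.8·0.04 + 14.8·0.36 + 11.8·0.64 + 76.8·0.02 + 75.5·0.06 = 22.018 sabins.
Volume V = 8 × 9.6 × 2.9 = 222.72 m³.
T = 0.161 V/A = 0.161·222.72/22.018 = 1.63 s.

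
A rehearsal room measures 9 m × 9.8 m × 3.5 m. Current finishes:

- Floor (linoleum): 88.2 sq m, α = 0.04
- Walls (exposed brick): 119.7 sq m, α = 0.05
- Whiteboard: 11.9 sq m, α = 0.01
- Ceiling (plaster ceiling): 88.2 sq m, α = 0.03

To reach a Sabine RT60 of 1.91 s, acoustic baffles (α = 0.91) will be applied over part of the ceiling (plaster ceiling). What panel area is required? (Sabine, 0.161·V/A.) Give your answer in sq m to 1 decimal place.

Equivalent absorption area: A₁ = 88.2·0.04 + 119.7·0.05 + 11.9·0.01 + 88.2·0.03 = 12.278 sq m.
V = 308.7 m³. Target absorption A₂ = 0.161 × 308.7 / 1.91 = 26.021 sabins.
Absorption to add: 26.021 − 12.278 = 13.743 sabins.
Net gain per sq m: Δα = 0.91 − 0.03 = 0.88.
Area = ΔA/Δα = 13.743/0.88 = 15.6 sq m.

15.6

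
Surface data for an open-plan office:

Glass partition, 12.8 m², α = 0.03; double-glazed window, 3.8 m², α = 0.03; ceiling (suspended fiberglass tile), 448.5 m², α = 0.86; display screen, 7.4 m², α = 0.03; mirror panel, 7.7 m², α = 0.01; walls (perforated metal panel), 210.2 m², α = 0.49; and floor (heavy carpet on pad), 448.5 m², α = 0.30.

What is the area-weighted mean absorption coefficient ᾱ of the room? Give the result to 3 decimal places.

Total surface area S = 1138.9 m².
Weighted sum Σ Sα = 624.055.
ᾱ = A/S = 0.548.

0.548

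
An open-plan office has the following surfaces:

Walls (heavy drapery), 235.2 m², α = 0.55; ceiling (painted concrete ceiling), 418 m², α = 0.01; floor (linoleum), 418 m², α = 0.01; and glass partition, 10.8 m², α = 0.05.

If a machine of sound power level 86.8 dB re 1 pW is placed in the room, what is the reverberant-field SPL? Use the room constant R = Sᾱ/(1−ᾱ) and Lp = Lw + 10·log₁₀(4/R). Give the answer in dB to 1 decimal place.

A = 138.260 sabins; S = 1082.0 m².
ᾱ = 138.260/1082.0 = 0.1278; R = Sᾱ/(1−ᾱ) = 138.260/(1−0.1278) = 158.519 m².
Lp = 86.8 + 10·log₁₀(4/158.519) = 86.8 + (-15.98) = 70.8 dB.

70.8 dB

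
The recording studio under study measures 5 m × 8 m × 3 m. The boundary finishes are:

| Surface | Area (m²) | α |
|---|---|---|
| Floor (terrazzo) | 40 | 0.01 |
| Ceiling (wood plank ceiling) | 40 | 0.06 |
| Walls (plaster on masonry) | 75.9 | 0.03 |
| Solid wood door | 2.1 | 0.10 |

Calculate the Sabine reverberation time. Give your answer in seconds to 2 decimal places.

3.65 seconds

Equivalent absorption area: A = 40*0.01 + 40*0.06 + 75.9*0.03 + 2.1*0.10 = 5.287 m².
Volume V = 5 × 8 × 3 = 120 m³.
T = 0.161 V/A = 0.161·120/5.287 = 3.65 s.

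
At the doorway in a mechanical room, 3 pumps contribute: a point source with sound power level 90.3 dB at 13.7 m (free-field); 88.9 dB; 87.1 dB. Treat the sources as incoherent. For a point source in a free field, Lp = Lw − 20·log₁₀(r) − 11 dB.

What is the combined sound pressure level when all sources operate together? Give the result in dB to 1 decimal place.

Source at 13.7 m: Lp = 90.3 − 20·log₁₀(13.7) − 11 = 56.6 dB.
Sum in the linear (power) domain: Σ 10^(Lᵢ/10) = 10^(56.6/10) + 10^(88.9/10) + 10^(87.1/10) = 1.29e+09.
Back to dB: 10·log₁₀ Σ = 91.1 dB.

91.1 dB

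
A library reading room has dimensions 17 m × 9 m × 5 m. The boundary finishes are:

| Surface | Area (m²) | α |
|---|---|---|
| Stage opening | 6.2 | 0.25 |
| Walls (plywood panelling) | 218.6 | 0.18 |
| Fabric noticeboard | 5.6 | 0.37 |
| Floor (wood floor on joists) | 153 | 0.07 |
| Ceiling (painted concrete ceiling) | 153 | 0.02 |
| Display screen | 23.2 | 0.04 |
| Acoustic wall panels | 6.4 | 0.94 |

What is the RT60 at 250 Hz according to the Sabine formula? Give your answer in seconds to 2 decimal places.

1.93 sec

Total absorption A = 6.2·0.25 + 218.6·0.18 + 5.6·0.37 + 153·0.07 + 153·0.02 + 23.2·0.04 + 6.4·0.94
  = 1.550 + 39.348 + 2.072 + 10.710 + 3.060 + 0.928 + 6.016 = 63.684 m² sabins.
Volume V = 17 × 9 × 5 = 765 m³.
RT60 = 0.161 · V / A = 0.161 × 765 / 63.684 = 1.93 s.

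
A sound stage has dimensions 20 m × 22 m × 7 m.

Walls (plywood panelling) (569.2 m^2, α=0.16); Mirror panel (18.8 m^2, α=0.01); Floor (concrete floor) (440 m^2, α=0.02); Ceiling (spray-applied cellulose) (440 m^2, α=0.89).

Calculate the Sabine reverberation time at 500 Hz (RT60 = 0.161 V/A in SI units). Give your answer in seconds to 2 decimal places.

1.01 sec

Summing Sᵢαᵢ: 91.072 + 0.188 + 8.800 + 391.600 → A = 491.660 sabins.
Volume V = 20 × 22 × 7 = 3080 m³.
T = 0.161 V/A = 0.161·3080/491.660 = 1.01 s.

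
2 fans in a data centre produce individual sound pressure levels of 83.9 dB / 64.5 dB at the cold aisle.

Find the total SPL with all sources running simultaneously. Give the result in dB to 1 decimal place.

83.9 dB

Converting to relative power and adding: 10^(83.9/10) + 10^(64.5/10) = 2.483e+08.
L_total = 10·log₁₀(2.483e+08) = 83.9 dB.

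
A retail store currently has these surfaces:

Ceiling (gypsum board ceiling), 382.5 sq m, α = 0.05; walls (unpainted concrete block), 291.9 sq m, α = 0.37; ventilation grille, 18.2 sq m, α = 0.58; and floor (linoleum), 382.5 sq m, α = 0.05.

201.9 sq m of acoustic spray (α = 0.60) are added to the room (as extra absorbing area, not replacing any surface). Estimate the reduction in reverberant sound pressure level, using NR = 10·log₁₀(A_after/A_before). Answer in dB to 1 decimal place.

2.5 dB

Equivalent absorption area: A_before = 382.5*0.05 + 291.9*0.37 + 18.2*0.58 + 382.5*0.05 = 156.809 sq m.
Treatment contributes 201.9·0.60 = 121.140 sabins.
New total A_after = 277.949 sabins.
Reduction = 10 log₁₀(A_after/A_before) = 10 log₁₀(1.7725) = 2.5 dB.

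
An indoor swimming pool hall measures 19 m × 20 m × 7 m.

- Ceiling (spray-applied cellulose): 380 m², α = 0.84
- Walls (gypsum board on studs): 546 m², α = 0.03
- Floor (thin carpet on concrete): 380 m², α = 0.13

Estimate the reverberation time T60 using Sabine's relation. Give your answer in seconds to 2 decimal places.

Equivalent absorption area: A = 380*0.84 + 546*0.03 + 380*0.13 = 384.980 m².
Room volume: 2660 m³.
T = 0.161 V/A = 0.161·2660/384.980 = 1.11 s.

1.11 s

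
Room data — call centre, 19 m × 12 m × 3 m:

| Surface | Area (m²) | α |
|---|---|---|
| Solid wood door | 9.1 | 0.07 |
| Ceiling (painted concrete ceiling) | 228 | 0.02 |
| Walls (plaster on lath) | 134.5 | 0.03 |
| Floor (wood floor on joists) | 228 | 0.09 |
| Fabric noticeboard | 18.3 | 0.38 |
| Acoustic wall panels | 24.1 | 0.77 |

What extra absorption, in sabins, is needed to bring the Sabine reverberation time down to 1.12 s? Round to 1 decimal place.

43.1 sabins

Summing Sᵢαᵢ: 0.637 + 4.560 + 4.035 + 20.520 + 6.954 + 18.557 → A₁ = 55.263 sabins.
Target A₂ = 0.161·684/1.12 = 98.325 sabins (V = 684 m³).
ΔA = A₂ − A₁ = 98.325 − 55.263 = 43.1 sabins.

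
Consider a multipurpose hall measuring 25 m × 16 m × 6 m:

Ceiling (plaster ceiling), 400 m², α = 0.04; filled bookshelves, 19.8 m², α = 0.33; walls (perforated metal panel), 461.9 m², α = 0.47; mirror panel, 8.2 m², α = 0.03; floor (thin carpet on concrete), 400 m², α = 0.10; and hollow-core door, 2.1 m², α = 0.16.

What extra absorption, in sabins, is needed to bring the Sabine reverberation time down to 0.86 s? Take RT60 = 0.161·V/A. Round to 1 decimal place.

Summing Sᵢαᵢ: 16.000 + 6.534 + 217.093 + 0.246 + 40.000 + 0.336 → A₁ = 280.209 sabins.
V = 2400 m³. Required absorption A₂ = 0.161 × 2400 / 0.86 = 449.302 sabins.
Additional absorption ΔA = 449.302 − 280.209 = 169.1 sabins.

169.1 sabins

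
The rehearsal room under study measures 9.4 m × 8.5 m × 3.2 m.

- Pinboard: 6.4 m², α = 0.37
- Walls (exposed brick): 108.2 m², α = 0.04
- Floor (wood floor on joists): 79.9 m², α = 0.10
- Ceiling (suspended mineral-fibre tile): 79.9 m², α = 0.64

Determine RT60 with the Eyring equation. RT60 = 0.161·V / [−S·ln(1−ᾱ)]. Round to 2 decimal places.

0.55 s

Total surface area S = 6.4 + 108.2 + 79.9 + 79.9 = 274.4 m².
Absorption A = 6.4·0.37 + 108.2·0.04 + 79.9·0.10 + 79.9·0.64 = 65.822 sabins.
ᾱ = 65.822 / 274.4 = 0.2399.
Eyring denominator: −S ln(1−ᾱ) = 75.269.
V = 9.4 × 8.5 × 3.2 = 255.68 m³.
T = 0.161·V/[−S·ln(1−ᾱ)] = 0.161·255.68/75.269 = 0.55 s.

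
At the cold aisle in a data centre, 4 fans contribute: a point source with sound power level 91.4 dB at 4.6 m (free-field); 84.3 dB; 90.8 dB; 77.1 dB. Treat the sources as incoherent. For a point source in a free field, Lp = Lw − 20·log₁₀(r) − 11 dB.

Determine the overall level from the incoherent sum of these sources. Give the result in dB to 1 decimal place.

Source at 4.6 m: Lp = 91.4 − 20·log₁₀(4.6) − 11 = 67.1 dB.
Σ 10^(Lᵢ/10) = 1.528e+09.
Combined level = 10 log₁₀(1.528e+09) = 91.8 dB.

91.8 dB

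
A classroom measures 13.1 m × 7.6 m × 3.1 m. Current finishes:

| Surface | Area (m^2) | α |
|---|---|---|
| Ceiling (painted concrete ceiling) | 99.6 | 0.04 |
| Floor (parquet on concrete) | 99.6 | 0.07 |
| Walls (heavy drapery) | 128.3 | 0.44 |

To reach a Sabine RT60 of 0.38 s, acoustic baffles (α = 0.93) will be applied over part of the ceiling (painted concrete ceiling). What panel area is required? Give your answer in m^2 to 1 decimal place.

Summing Sᵢαᵢ: 3.984 + 6.972 + 56.452 → A₁ = 67.408 sabins.
Required A₂ = 0.161·308.636/0.38 = 130.764 sabins.
Absorption to add: 130.764 − 67.408 = 63.356 sabins.
Each m^2 of panel replacing the ceiling (painted concrete ceiling) adds (0.93 − 0.04) = 0.89 sabins.
Area = ΔA/Δα = 63.356/0.89 = 71.2 m^2.

71.2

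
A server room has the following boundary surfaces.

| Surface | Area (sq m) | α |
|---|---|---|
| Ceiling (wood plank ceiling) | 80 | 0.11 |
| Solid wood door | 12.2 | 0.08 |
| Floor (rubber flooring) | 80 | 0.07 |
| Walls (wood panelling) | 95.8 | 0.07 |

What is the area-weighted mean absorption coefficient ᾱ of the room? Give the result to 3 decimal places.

0.082

S = Σ Sᵢ = 80 + 12.2 + 80 + 95.8 = 268.0 sq m.
A = 80*0.11 + 12.2*0.08 + 80*0.07 + 95.8*0.07 = 22.082 sabins.
ᾱ = 22.082 / 268.0 = 0.082.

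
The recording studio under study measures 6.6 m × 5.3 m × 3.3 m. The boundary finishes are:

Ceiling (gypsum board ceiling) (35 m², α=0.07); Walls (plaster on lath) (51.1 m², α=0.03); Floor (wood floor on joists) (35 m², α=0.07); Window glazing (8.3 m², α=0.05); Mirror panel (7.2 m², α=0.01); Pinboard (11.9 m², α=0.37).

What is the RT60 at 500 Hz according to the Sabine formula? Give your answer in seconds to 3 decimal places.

Total absorption A = 35*0.07 + 51.1*0.03 + 35*0.07 + 8.3*0.05 + 7.2*0.01 + 11.9*0.37
  = 2.450 + 1.533 + 2.450 + 0.415 + 0.072 + 4.403 = 11.323 m² sabins.
Volume V = 6.6 × 5.3 × 3.3 = 115.434 m³.
RT60 = 0.161 · V / A = 0.161 × 115.434 / 11.323 = 1.641 s.

1.641 s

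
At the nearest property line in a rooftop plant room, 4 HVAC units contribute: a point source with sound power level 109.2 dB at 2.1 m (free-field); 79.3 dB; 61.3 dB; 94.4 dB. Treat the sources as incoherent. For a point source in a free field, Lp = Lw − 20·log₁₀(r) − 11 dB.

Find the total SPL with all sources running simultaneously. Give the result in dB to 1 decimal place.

Source at 2.1 m: Lp = 109.2 − 20·log₁₀(2.1) − 11 = 91.8 dB.
Σ 10^(Lᵢ/10) = 4.354e+09.
Combined level = 10 log₁₀(4.354e+09) = 96.4 dB.

96.4 dB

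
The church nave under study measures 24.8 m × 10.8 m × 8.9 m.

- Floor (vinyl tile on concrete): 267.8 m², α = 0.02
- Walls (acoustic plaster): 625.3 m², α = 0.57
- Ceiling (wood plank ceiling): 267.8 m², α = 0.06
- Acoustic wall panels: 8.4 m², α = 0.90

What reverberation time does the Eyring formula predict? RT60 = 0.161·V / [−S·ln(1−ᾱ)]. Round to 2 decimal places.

0.82 s

S = Σ Sᵢ = 1169.3 m².
Σ(Sᵢαᵢ) = 267.8·0.02 + 625.3·0.57 + 267.8·0.06 + 8.4·0.90 = 385.405.
Mean coefficient ᾱ = A/S = 0.3296.
Eyring denominator: −S ln(1−ᾱ) = 467.581.
V = 24.8 × 10.8 × 8.9 = 2383.776 m³.
T = 0.161·V/[−S·ln(1−ᾱ)] = 0.161·2383.776/467.581 = 0.82 s.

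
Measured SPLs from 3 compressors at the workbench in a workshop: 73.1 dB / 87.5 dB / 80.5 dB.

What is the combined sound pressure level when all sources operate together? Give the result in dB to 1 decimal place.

88.4 dB

Converting to relative power and adding: 10^(73.1/10) + 10^(87.5/10) + 10^(80.5/10) = 6.95e+08.
L_total = 10·log₁₀(6.95e+08) = 88.4 dB.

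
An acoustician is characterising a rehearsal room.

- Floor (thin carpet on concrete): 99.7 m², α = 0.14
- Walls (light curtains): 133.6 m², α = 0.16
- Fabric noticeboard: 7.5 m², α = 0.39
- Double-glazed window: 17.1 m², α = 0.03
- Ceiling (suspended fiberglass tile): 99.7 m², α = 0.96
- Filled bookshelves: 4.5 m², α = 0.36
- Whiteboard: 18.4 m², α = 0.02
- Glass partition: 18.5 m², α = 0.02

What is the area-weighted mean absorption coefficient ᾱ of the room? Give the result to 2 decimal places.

S = Σ Sᵢ = 99.7 + 133.6 + 7.5 + 17.1 + 99.7 + 4.5 + 18.4 + 18.5 = 399.0 m².
Weighted sum Σ Sα = 136.842.
ᾱ = 136.842 / 399.0 = 0.34.

0.34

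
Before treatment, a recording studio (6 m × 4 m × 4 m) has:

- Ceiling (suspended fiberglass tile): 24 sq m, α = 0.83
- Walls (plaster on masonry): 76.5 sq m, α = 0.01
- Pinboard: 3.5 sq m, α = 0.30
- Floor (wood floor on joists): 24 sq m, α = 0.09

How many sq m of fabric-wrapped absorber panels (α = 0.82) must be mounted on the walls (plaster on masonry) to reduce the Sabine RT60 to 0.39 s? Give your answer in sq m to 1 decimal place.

19.4

A₁ = Σ Sᵢαᵢ = 24×0.83 + 76.5×0.01 + 3.5×0.30 + 24×0.09 = 23.895 sabins.
Required A₂ = 0.161·96/0.39 = 39.631 sabins.
ΔA needed = 39.631 − 23.895 = 15.736 sabins.
Each sq m of panel replacing the walls (plaster on masonry) adds (0.82 − 0.01) = 0.81 sabins.
Area = ΔA/Δα = 15.736/0.81 = 19.4 sq m.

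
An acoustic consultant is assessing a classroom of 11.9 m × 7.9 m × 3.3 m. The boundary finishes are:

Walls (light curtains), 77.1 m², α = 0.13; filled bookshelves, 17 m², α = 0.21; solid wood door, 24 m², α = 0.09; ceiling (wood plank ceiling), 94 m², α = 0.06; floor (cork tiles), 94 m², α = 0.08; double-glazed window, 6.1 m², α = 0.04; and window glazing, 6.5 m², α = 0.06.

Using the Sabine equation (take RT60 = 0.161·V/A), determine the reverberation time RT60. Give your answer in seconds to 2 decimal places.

Total absorption A = 77.1·0.13 + 17·0.21 + 24·0.09 + 94·0.06 + 94·0.08 + 6.1·0.04 + 6.5·0.06
  = 10.023 + 3.570 + 2.160 + 5.640 + 7.520 + 0.244 + 0.390 = 29.547 m² sabins.
Volume V = 11.9 × 7.9 × 3.3 = 310.233 m³.
T = 0.161 V/A = 0.161·310.233/29.547 = 1.69 s.

1.69 s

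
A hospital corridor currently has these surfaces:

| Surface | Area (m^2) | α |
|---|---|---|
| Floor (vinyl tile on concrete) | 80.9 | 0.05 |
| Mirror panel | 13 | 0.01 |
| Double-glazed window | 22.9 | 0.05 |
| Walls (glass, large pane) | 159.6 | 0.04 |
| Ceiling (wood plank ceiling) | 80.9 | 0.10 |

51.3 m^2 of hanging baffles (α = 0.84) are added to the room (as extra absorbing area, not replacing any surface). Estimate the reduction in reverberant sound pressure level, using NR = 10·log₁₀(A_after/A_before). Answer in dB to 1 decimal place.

5.0 dB

Total absorption A_before = 80.9·0.05 + 13·0.01 + 22.9·0.05 + 159.6·0.04 + 80.9·0.10
  = 4.045 + 0.130 + 1.145 + 6.384 + 8.090 = 19.794 m^2 sabins.
Added absorption = 51.3 × 0.84 = 43.092 sabins.
New total A_after = 62.886 sabins.
Reduction = 10 log₁₀(A_after/A_before) = 10 log₁₀(3.1770) = 5.0 dB.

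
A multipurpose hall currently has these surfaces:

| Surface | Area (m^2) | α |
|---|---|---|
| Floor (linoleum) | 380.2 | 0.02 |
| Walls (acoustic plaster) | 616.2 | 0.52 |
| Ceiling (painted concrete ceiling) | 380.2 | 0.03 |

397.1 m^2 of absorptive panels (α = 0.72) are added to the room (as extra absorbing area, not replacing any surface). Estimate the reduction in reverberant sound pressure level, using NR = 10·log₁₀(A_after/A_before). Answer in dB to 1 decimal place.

2.7 dB

A_before = Σ Sᵢαᵢ = 380.2*0.02 + 616.2*0.52 + 380.2*0.03 = 339.434 sabins.
Added absorption = 397.1 × 0.72 = 285.912 sabins.
A_after = 339.434 + 285.912 = 625.346 sabins.
NR = 10·log₁₀(625.346/339.434) = 2.7 dB.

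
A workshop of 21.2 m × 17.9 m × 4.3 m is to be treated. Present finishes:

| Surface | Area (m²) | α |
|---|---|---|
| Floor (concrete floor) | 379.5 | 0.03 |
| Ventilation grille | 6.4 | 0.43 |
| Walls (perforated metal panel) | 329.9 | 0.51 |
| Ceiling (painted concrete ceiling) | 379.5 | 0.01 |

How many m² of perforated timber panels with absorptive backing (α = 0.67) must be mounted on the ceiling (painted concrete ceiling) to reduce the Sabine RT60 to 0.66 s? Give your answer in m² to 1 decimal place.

A₁ = Σ Sᵢαᵢ = 379.5*0.03 + 6.4*0.43 + 329.9*0.51 + 379.5*0.01 = 186.181 sabins.
Required A₂ = 0.161·1631.764/0.66 = 398.052 sabins.
ΔA needed = 398.052 − 186.181 = 211.871 sabins.
Net gain per m²: Δα = 0.67 − 0.01 = 0.66.
Area = ΔA/Δα = 211.871/0.66 = 321.0 m².

321.0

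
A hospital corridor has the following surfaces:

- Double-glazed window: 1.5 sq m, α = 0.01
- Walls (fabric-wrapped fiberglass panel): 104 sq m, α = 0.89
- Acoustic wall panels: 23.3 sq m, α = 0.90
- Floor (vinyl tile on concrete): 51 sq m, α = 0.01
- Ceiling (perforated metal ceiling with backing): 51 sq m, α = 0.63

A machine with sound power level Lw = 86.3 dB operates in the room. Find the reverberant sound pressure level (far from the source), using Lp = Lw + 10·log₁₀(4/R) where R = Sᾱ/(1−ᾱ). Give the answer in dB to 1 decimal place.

66.3 dB

Σ(Sᵢαᵢ) = 1.5·0.01 + 104·0.89 + 23.3·0.90 + 51·0.01 + 51·0.63 = 146.185; total area S = 230.8 sq m.
ᾱ = 146.185/230.8 = 0.6334; R = Sᾱ/(1−ᾱ) = 146.185/(1−0.6334) = 398.759 sq m.
Lp = Lw + 10 log₁₀(4/R) = 86.3 -19.99 = 66.3 dB.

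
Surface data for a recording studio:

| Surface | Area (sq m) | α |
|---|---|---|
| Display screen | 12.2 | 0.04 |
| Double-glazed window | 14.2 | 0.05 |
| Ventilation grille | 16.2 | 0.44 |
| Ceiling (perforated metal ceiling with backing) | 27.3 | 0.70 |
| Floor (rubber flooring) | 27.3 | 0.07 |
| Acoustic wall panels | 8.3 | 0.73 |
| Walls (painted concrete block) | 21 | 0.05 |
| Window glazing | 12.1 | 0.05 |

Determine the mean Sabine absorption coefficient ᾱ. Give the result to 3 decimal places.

Total surface area S = 138.6 sq m.
Weighted sum Σ Sα = 37.061.
ᾱ = A/S = 0.267.

0.267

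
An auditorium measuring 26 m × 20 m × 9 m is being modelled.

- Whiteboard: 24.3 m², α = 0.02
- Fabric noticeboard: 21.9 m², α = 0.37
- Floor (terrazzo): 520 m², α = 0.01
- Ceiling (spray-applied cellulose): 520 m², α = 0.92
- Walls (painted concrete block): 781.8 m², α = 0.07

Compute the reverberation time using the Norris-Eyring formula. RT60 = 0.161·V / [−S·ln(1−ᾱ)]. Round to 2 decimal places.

S = Σ Sᵢ = 1868.0 m².
Σ(Sᵢαᵢ) = 24.3×0.02 + 21.9×0.37 + 520×0.01 + 520×0.92 + 781.8×0.07 = 546.915.
ᾱ = 546.915 / 1868.0 = 0.2928.
−S·ln(1−ᾱ) = −1868.0 × ln(1 − 0.2928) = 647.153.
V = 26 × 20 × 9 = 4680 m³.
T = 0.161·V/[−S·ln(1−ᾱ)] = 0.161·4680/647.153 = 1.16 s.

1.16 seconds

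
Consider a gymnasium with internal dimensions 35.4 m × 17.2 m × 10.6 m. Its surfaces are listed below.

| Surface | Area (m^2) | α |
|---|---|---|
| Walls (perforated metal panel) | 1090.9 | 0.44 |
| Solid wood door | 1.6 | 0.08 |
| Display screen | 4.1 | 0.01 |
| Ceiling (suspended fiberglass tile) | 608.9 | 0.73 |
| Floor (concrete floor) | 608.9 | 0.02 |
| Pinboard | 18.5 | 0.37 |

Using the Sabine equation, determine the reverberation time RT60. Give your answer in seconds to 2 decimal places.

Summing Sᵢαᵢ: 479.996 + 0.128 + 0.041 + 444.497 + 12.178 + 6.845 → A = 943.685 sabins.
V = 35.4·17.2·10.6 = 6454.128 m³.
Sabine: RT60 = 0.161 × 6454.128 / 943.685 = 1.10 s.

1.10 sec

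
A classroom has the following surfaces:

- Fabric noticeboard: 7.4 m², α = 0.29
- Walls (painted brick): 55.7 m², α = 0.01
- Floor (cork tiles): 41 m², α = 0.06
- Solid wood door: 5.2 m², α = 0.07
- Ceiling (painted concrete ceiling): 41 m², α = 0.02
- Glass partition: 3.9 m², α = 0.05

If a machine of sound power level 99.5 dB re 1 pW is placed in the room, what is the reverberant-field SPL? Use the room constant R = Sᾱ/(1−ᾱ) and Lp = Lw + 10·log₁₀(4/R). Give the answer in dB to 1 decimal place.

Σ(Sᵢαᵢ) = 7.4·0.29 + 55.7·0.01 + 41·0.06 + 5.2·0.07 + 41·0.02 + 3.9·0.05 = 6.542; total area S = 154.2 m².
ᾱ = 6.542/154.2 = 0.0424; R = Sᾱ/(1−ᾱ) = 6.542/(1−0.0424) = 6.832 m².
Lp = Lw + 10 log₁₀(4/R) = 99.5 -2.32 = 97.2 dB.

97.2 dB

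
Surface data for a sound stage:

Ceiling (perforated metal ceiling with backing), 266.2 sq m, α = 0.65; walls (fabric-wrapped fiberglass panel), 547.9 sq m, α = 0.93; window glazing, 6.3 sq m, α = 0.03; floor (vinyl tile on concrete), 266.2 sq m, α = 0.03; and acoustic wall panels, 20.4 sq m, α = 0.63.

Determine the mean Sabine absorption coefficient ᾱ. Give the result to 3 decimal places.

0.636

Total surface area S = 1107.0 sq m.
Weighted sum Σ Sα = 703.604.
ᾱ = A/S = 0.636.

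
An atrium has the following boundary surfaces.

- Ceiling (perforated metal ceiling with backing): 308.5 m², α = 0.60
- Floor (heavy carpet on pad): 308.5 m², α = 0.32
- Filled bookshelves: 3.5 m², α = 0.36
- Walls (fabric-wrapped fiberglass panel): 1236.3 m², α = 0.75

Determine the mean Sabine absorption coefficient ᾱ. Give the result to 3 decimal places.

0.653

S = Σ Sᵢ = 308.5 + 308.5 + 3.5 + 1236.3 = 1856.8 m².
Weighted sum Σ Sα = 1212.305.
ᾱ = A/S = 0.653.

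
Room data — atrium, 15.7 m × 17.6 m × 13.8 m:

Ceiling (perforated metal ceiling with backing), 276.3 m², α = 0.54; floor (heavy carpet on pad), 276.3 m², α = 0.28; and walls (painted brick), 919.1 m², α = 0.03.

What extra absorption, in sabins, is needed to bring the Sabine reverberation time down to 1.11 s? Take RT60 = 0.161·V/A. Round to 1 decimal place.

298.9 sabins

A₁ = Σ Sᵢαᵢ = 276.3*0.54 + 276.3*0.28 + 919.1*0.03 = 254.139 sabins.
For T = 1.11 s, need A₂ = 0.161·V/T = 0.161·3813.216/1.11 = 553.088 sabins.
Additional absorption ΔA = 553.088 − 254.139 = 298.9 sabins.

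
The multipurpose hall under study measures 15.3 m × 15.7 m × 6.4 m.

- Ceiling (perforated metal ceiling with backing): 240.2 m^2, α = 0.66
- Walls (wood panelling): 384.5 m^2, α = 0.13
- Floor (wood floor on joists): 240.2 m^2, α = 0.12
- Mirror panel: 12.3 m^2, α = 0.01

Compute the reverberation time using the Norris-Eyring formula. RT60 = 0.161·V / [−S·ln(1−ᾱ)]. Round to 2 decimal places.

0.89 sec

Total surface area S = 240.2 + 384.5 + 240.2 + 12.3 = 877.2 m^2.
Absorption A = 240.2·0.66 + 384.5·0.13 + 240.2·0.12 + 12.3·0.01 = 237.464 sabins.
ᾱ = 237.464 / 877.2 = 0.2707.
Eyring denominator: −S ln(1−ᾱ) = 276.906.
V = 15.3 × 15.7 × 6.4 = 1537.344 m³.
T = 0.161·V/[−S·ln(1−ᾱ)] = 0.161·1537.344/276.906 = 0.89 s.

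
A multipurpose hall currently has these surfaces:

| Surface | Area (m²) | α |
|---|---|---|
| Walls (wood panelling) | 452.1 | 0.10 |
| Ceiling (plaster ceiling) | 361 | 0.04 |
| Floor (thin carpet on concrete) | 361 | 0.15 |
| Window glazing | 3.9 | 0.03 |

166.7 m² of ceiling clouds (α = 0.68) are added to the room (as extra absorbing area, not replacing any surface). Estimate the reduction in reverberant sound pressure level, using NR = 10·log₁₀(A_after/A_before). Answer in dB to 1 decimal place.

Equivalent absorption area: A_before = 452.1*0.10 + 361*0.04 + 361*0.15 + 3.9*0.03 = 113.917 m².
Added absorption = 166.7 × 0.68 = 113.356 sabins.
New total A_after = 227.273 sabins.
Reduction = 10 log₁₀(A_after/A_before) = 10 log₁₀(1.9951) = 3.0 dB.

3.0 dB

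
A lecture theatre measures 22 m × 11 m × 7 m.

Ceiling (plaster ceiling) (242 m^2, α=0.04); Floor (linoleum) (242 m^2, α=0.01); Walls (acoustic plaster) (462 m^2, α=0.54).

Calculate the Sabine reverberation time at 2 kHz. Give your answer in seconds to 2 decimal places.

A = Σ Sᵢαᵢ = 242*0.04 + 242*0.01 + 462*0.54 = 261.580 sabins.
V = 22·11·7 = 1694 m³.
RT60 = 0.161 · V / A = 0.161 × 1694 / 261.580 = 1.04 s.

1.04 s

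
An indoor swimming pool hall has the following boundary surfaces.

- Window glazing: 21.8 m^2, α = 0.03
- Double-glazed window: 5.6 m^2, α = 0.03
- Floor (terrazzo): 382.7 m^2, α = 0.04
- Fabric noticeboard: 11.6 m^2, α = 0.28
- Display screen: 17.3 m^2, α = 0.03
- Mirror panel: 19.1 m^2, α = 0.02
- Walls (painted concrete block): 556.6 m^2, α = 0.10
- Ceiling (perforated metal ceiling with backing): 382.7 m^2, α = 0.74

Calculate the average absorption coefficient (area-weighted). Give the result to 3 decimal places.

0.257

S = Σ Sᵢ = 21.8 + 5.6 + 382.7 + 11.6 + 17.3 + 19.1 + 556.6 + 382.7 = 1397.4 m^2.
Σ(Sᵢαᵢ) = 21.8*0.03 + 5.6*0.03 + 382.7*0.04 + 11.6*0.28 + 17.3*0.03 + 19.1*0.02 + 556.6*0.10 + 382.7*0.74 = 359.137.
ᾱ = A/S = 0.257.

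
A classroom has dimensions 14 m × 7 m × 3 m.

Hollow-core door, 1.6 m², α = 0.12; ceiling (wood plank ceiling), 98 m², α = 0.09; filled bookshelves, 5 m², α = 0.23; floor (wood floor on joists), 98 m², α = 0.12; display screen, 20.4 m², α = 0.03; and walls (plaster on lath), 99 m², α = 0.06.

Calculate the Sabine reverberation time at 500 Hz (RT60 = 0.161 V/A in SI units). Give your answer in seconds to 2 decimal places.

1.66 seconds

Summing Sᵢαᵢ: 0.192 + 8.820 + 1.150 + 11.760 + 0.612 + 5.940 → A = 28.474 sabins.
Room volume: 294 m³.
T = 0.161 V/A = 0.161·294/28.474 = 1.66 s.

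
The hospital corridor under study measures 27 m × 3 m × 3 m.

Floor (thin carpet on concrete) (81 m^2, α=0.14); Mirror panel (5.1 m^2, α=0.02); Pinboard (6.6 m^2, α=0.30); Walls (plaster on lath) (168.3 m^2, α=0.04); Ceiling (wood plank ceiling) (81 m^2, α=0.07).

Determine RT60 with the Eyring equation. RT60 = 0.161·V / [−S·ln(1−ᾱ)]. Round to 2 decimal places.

1.46 sec

Total surface area S = 81 + 5.1 + 6.6 + 168.3 + 81 = 342.0 m^2.
Σ(Sᵢαᵢ) = 81·0.14 + 5.1·0.02 + 6.6·0.30 + 168.3·0.04 + 81·0.07 = 25.824.
Mean coefficient ᾱ = A/S = 0.0755.
Eyring denominator: −S ln(1−ᾱ) = 26.848.
V = 27 × 3 × 3 = 243 m³.
T = 0.161·V/[−S·ln(1−ᾱ)] = 0.161·243/26.848 = 1.46 s.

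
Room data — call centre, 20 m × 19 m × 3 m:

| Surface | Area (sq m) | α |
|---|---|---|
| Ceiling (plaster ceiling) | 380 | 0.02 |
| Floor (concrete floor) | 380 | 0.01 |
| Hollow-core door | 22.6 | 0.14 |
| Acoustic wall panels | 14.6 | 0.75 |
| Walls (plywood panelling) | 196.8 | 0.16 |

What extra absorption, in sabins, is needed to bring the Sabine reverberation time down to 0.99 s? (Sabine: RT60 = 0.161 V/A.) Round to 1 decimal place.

128.4 sabins

Equivalent absorption area: A₁ = 380×0.02 + 380×0.01 + 22.6×0.14 + 14.6×0.75 + 196.8×0.16 = 57.002 sq m.
V = 1140 m³. Required absorption A₂ = 0.161 × 1140 / 0.99 = 185.394 sabins.
ΔA = A₂ − A₁ = 185.394 − 57.002 = 128.4 sabins.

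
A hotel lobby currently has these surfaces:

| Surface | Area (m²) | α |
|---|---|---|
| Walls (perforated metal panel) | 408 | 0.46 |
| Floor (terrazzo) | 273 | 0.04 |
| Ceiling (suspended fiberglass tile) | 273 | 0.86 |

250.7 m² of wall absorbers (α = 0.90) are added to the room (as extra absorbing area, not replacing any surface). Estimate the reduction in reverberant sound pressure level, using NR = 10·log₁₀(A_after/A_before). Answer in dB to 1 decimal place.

Summing Sᵢαᵢ: 187.680 + 10.920 + 234.780 → A_before = 433.380 sabins.
Treatment contributes 250.7·0.90 = 225.630 sabins.
New total A_after = 659.010 sabins.
NR = 10·log₁₀(659.010/433.380) = 1.8 dB.

1.8 dB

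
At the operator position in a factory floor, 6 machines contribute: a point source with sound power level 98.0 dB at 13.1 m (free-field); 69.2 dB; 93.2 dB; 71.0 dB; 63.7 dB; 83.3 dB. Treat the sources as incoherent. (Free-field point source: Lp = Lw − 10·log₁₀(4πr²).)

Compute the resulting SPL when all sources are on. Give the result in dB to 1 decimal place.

93.7 dB

Source at 13.1 m: Lp = 98.0 − 10·log₁₀(4π·13.1²) = 98.0 − 10·log₁₀(2156.515) = 64.7 dB.
Sum in the linear (power) domain: Σ 10^(Lᵢ/10) = 10^(64.7/10) + 10^(69.2/10) + 10^(93.2/10) + 10^(71.0/10) + 10^(63.7/10) + 10^(83.3/10) = 2.329e+09.
L_total = 10·log₁₀(2.329e+09) = 93.7 dB.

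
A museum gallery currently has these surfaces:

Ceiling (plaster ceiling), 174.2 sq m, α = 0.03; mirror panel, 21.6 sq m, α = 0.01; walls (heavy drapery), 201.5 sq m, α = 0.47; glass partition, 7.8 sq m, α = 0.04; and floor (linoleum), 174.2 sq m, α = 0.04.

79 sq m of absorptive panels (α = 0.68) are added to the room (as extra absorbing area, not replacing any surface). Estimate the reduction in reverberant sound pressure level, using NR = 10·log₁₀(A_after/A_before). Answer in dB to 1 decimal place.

Total absorption A_before = 174.2×0.03 + 21.6×0.01 + 201.5×0.47 + 7.8×0.04 + 174.2×0.04
  = 5.226 + 0.216 + 94.705 + 0.312 + 6.968 = 107.427 sq m sabins.
Added absorption = 79 × 0.68 = 53.720 sabins.
A_after = 107.427 + 53.720 = 161.147 sabins.
NR = 10·log₁₀(161.147/107.427) = 1.8 dB.

1.8 dB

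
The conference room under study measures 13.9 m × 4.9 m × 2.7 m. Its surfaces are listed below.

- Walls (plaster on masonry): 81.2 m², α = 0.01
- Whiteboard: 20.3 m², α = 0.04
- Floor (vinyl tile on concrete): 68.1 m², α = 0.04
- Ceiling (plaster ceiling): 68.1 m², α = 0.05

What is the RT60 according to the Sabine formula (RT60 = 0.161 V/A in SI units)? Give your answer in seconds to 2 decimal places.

3.82 s

Summing Sᵢαᵢ: 0.812 + 0.812 + 2.724 + 3.405 → A = 7.753 sabins.
Volume V = 13.9 × 4.9 × 2.7 = 183.897 m³.
T = 0.161 V/A = 0.161·183.897/7.753 = 3.82 s.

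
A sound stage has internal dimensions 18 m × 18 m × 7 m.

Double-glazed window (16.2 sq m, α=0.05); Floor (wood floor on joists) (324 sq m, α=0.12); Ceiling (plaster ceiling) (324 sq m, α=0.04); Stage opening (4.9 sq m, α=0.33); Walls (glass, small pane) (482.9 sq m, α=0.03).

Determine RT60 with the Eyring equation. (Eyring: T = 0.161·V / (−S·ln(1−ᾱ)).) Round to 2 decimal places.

5.15 s

S = Σ Sᵢ = 1152.0 sq m.
Absorption A = 16.2×0.05 + 324×0.12 + 324×0.04 + 4.9×0.33 + 482.9×0.03 = 68.754 sabins.
ᾱ = 68.754 / 1152.0 = 0.0597.
−S·ln(1−ᾱ) = −1152.0 × ln(1 − 0.0597) = 70.913.
V = 18 × 18 × 7 = 2268 m³.
RT60 = 0.161 × 2268 / 70.913 = 5.15 s.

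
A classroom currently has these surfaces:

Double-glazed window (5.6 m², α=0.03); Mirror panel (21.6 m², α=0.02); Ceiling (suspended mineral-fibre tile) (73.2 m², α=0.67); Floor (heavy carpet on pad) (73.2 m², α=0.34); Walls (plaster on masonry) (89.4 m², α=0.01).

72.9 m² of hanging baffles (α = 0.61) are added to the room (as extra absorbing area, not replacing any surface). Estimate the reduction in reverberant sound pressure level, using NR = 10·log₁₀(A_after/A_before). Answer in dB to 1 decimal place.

2.0 dB

Summing Sᵢαᵢ: 0.168 + 0.432 + 49.044 + 24.888 + 0.894 → A_before = 75.426 sabins.
Treatment contributes 72.9·0.61 = 44.469 sabins.
New total A_after = 119.895 sabins.
NR = 10·log₁₀(119.895/75.426) = 2.0 dB.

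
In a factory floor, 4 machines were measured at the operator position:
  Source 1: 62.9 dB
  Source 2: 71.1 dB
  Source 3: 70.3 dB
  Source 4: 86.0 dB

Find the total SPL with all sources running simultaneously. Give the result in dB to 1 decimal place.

86.3 dB

Converting to relative power and adding: 10^(62.9/10) + 10^(71.1/10) + 10^(70.3/10) + 10^(86.0/10) = 4.237e+08.
Combined level = 10 log₁₀(4.237e+08) = 86.3 dB.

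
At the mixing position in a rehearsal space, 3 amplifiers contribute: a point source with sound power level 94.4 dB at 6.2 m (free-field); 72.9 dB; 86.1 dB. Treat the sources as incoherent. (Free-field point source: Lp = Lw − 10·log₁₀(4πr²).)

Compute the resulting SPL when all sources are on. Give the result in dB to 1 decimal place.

86.4 dB

Source at 6.2 m: Lp = 94.4 − 10·log₁₀(4π·6.2²) = 94.4 − 10·log₁₀(483.051) = 67.6 dB.
Sum in the linear (power) domain: Σ 10^(Lᵢ/10) = 10^(67.6/10) + 10^(72.9/10) + 10^(86.1/10) = 4.326e+08.
L_total = 10·log₁₀(4.326e+08) = 86.4 dB.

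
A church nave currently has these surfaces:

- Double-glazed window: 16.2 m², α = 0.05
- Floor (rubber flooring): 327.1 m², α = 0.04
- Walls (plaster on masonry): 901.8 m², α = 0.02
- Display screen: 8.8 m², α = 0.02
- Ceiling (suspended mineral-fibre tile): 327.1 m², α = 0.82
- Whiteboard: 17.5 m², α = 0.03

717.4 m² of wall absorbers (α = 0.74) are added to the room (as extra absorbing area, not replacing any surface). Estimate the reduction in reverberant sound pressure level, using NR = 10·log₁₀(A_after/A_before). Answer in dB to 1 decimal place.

A_before = Σ Sᵢαᵢ = 16.2*0.05 + 327.1*0.04 + 901.8*0.02 + 8.8*0.02 + 327.1*0.82 + 17.5*0.03 = 300.853 sabins.
Treatment contributes 717.4·0.74 = 530.876 sabins.
A_after = 300.853 + 530.876 = 831.729 sabins.
Reduction = 10 log₁₀(A_after/A_before) = 10 log₁₀(2.7646) = 4.4 dB.

4.4 dB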